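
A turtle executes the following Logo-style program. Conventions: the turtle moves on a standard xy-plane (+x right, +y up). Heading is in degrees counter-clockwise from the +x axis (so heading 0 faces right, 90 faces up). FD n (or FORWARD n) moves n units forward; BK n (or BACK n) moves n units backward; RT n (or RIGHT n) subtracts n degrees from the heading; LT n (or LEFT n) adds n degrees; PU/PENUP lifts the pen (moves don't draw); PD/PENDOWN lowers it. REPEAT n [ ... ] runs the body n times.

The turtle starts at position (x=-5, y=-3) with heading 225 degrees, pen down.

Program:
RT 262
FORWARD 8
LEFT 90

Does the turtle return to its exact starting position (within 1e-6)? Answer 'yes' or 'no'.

Executing turtle program step by step:
Start: pos=(-5,-3), heading=225, pen down
RT 262: heading 225 -> 323
FD 8: (-5,-3) -> (1.389,-7.815) [heading=323, draw]
LT 90: heading 323 -> 53
Final: pos=(1.389,-7.815), heading=53, 1 segment(s) drawn

Start position: (-5, -3)
Final position: (1.389, -7.815)
Distance = 8; >= 1e-6 -> NOT closed

Answer: no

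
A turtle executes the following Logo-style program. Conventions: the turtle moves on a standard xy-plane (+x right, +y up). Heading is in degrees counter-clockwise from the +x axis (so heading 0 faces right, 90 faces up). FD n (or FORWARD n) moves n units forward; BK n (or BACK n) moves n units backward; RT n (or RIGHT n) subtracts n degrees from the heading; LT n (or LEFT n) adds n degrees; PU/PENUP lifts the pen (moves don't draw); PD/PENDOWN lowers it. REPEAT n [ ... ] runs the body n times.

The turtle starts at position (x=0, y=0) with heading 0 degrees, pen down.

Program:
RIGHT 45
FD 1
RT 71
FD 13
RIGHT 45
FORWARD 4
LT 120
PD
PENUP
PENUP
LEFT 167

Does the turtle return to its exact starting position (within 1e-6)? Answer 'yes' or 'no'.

Executing turtle program step by step:
Start: pos=(0,0), heading=0, pen down
RT 45: heading 0 -> 315
FD 1: (0,0) -> (0.707,-0.707) [heading=315, draw]
RT 71: heading 315 -> 244
FD 13: (0.707,-0.707) -> (-4.992,-12.391) [heading=244, draw]
RT 45: heading 244 -> 199
FD 4: (-4.992,-12.391) -> (-8.774,-13.694) [heading=199, draw]
LT 120: heading 199 -> 319
PD: pen down
PU: pen up
PU: pen up
LT 167: heading 319 -> 126
Final: pos=(-8.774,-13.694), heading=126, 3 segment(s) drawn

Start position: (0, 0)
Final position: (-8.774, -13.694)
Distance = 16.263; >= 1e-6 -> NOT closed

Answer: no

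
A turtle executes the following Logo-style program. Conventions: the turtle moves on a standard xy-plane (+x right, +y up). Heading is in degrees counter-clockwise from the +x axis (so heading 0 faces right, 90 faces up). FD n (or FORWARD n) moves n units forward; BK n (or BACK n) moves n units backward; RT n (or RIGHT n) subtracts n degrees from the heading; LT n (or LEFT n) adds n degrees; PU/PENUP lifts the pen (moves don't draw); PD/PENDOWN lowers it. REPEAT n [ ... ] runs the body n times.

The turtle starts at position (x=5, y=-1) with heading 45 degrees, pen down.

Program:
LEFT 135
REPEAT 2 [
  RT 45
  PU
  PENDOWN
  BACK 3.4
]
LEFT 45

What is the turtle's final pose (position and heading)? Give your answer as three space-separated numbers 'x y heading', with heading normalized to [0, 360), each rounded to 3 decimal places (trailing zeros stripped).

Answer: 7.404 -6.804 135

Derivation:
Executing turtle program step by step:
Start: pos=(5,-1), heading=45, pen down
LT 135: heading 45 -> 180
REPEAT 2 [
  -- iteration 1/2 --
  RT 45: heading 180 -> 135
  PU: pen up
  PD: pen down
  BK 3.4: (5,-1) -> (7.404,-3.404) [heading=135, draw]
  -- iteration 2/2 --
  RT 45: heading 135 -> 90
  PU: pen up
  PD: pen down
  BK 3.4: (7.404,-3.404) -> (7.404,-6.804) [heading=90, draw]
]
LT 45: heading 90 -> 135
Final: pos=(7.404,-6.804), heading=135, 2 segment(s) drawn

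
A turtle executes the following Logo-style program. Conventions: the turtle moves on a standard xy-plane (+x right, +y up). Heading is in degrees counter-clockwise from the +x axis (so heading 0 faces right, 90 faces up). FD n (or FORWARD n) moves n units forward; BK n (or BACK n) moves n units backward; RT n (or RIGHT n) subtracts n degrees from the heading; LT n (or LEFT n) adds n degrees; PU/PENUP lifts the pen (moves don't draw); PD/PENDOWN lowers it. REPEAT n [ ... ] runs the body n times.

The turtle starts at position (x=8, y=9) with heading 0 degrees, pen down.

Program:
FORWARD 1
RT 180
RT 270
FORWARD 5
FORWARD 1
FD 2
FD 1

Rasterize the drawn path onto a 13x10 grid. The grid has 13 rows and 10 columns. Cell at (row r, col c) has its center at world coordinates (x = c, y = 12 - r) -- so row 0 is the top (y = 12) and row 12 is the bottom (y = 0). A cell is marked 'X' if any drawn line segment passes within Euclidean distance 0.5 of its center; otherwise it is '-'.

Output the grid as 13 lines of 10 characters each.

Segment 0: (8,9) -> (9,9)
Segment 1: (9,9) -> (9,4)
Segment 2: (9,4) -> (9,3)
Segment 3: (9,3) -> (9,1)
Segment 4: (9,1) -> (9,0)

Answer: ----------
----------
----------
--------XX
---------X
---------X
---------X
---------X
---------X
---------X
---------X
---------X
---------X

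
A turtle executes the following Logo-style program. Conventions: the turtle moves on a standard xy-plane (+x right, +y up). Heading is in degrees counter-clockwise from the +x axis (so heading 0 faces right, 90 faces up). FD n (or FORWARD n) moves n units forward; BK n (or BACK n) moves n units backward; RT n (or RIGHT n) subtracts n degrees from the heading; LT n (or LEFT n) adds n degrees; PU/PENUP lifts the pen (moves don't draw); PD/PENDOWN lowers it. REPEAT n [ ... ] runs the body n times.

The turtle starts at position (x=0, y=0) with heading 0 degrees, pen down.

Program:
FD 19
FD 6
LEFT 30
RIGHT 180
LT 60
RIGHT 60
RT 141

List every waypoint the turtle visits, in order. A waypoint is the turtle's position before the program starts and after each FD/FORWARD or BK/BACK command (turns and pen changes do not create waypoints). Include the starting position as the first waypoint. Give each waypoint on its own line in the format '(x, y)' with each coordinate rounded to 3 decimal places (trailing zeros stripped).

Executing turtle program step by step:
Start: pos=(0,0), heading=0, pen down
FD 19: (0,0) -> (19,0) [heading=0, draw]
FD 6: (19,0) -> (25,0) [heading=0, draw]
LT 30: heading 0 -> 30
RT 180: heading 30 -> 210
LT 60: heading 210 -> 270
RT 60: heading 270 -> 210
RT 141: heading 210 -> 69
Final: pos=(25,0), heading=69, 2 segment(s) drawn
Waypoints (3 total):
(0, 0)
(19, 0)
(25, 0)

Answer: (0, 0)
(19, 0)
(25, 0)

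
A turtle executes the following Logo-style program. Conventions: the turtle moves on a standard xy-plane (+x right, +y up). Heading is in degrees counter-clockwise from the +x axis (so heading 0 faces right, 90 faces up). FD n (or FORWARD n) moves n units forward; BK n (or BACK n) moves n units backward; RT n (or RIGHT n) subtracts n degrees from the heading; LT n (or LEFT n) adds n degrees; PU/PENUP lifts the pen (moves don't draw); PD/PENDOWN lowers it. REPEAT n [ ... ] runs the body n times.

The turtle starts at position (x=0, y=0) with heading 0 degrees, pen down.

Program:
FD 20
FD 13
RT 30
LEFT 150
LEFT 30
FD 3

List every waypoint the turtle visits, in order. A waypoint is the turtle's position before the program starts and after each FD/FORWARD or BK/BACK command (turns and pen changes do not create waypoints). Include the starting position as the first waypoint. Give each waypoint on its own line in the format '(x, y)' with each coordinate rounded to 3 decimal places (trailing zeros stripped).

Executing turtle program step by step:
Start: pos=(0,0), heading=0, pen down
FD 20: (0,0) -> (20,0) [heading=0, draw]
FD 13: (20,0) -> (33,0) [heading=0, draw]
RT 30: heading 0 -> 330
LT 150: heading 330 -> 120
LT 30: heading 120 -> 150
FD 3: (33,0) -> (30.402,1.5) [heading=150, draw]
Final: pos=(30.402,1.5), heading=150, 3 segment(s) drawn
Waypoints (4 total):
(0, 0)
(20, 0)
(33, 0)
(30.402, 1.5)

Answer: (0, 0)
(20, 0)
(33, 0)
(30.402, 1.5)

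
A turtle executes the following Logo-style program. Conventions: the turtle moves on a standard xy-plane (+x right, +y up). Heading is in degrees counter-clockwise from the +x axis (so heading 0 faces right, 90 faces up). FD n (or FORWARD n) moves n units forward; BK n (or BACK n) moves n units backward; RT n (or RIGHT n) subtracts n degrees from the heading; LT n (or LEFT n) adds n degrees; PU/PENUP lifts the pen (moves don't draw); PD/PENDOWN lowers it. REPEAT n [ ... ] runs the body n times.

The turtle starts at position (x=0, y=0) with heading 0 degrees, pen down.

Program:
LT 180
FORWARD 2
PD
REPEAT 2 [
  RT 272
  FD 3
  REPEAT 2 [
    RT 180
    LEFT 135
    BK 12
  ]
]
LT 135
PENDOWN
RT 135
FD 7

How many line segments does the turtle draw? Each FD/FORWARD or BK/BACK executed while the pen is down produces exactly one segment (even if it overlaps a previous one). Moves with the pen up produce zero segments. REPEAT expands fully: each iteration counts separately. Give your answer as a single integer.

Executing turtle program step by step:
Start: pos=(0,0), heading=0, pen down
LT 180: heading 0 -> 180
FD 2: (0,0) -> (-2,0) [heading=180, draw]
PD: pen down
REPEAT 2 [
  -- iteration 1/2 --
  RT 272: heading 180 -> 268
  FD 3: (-2,0) -> (-2.105,-2.998) [heading=268, draw]
  REPEAT 2 [
    -- iteration 1/2 --
    RT 180: heading 268 -> 88
    LT 135: heading 88 -> 223
    BK 12: (-2.105,-2.998) -> (6.672,5.186) [heading=223, draw]
    -- iteration 2/2 --
    RT 180: heading 223 -> 43
    LT 135: heading 43 -> 178
    BK 12: (6.672,5.186) -> (18.664,4.767) [heading=178, draw]
  ]
  -- iteration 2/2 --
  RT 272: heading 178 -> 266
  FD 3: (18.664,4.767) -> (18.455,1.774) [heading=266, draw]
  REPEAT 2 [
    -- iteration 1/2 --
    RT 180: heading 266 -> 86
    LT 135: heading 86 -> 221
    BK 12: (18.455,1.774) -> (27.511,9.647) [heading=221, draw]
    -- iteration 2/2 --
    RT 180: heading 221 -> 41
    LT 135: heading 41 -> 176
    BK 12: (27.511,9.647) -> (39.482,8.81) [heading=176, draw]
  ]
]
LT 135: heading 176 -> 311
PD: pen down
RT 135: heading 311 -> 176
FD 7: (39.482,8.81) -> (32.499,9.298) [heading=176, draw]
Final: pos=(32.499,9.298), heading=176, 8 segment(s) drawn
Segments drawn: 8

Answer: 8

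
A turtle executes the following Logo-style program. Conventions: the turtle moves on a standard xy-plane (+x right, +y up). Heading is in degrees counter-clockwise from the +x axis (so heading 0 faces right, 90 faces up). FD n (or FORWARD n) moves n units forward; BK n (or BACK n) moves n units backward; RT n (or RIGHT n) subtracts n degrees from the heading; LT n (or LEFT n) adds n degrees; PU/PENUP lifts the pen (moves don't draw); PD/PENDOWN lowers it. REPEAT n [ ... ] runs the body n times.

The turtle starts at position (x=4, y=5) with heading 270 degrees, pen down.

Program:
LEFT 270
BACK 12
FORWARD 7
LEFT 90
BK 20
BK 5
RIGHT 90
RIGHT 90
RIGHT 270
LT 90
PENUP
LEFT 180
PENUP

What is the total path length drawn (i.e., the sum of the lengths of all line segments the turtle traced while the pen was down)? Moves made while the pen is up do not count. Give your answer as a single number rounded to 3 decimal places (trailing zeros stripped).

Executing turtle program step by step:
Start: pos=(4,5), heading=270, pen down
LT 270: heading 270 -> 180
BK 12: (4,5) -> (16,5) [heading=180, draw]
FD 7: (16,5) -> (9,5) [heading=180, draw]
LT 90: heading 180 -> 270
BK 20: (9,5) -> (9,25) [heading=270, draw]
BK 5: (9,25) -> (9,30) [heading=270, draw]
RT 90: heading 270 -> 180
RT 90: heading 180 -> 90
RT 270: heading 90 -> 180
LT 90: heading 180 -> 270
PU: pen up
LT 180: heading 270 -> 90
PU: pen up
Final: pos=(9,30), heading=90, 4 segment(s) drawn

Segment lengths:
  seg 1: (4,5) -> (16,5), length = 12
  seg 2: (16,5) -> (9,5), length = 7
  seg 3: (9,5) -> (9,25), length = 20
  seg 4: (9,25) -> (9,30), length = 5
Total = 44

Answer: 44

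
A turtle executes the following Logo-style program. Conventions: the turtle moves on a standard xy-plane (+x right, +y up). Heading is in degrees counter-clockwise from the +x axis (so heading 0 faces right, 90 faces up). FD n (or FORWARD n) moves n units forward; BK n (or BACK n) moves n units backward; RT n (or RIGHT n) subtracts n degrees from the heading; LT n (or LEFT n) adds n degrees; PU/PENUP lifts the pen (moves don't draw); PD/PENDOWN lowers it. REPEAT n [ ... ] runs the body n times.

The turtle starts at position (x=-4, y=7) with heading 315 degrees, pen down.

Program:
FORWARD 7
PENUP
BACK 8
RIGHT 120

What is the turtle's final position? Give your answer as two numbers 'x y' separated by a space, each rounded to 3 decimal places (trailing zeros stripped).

Executing turtle program step by step:
Start: pos=(-4,7), heading=315, pen down
FD 7: (-4,7) -> (0.95,2.05) [heading=315, draw]
PU: pen up
BK 8: (0.95,2.05) -> (-4.707,7.707) [heading=315, move]
RT 120: heading 315 -> 195
Final: pos=(-4.707,7.707), heading=195, 1 segment(s) drawn

Answer: -4.707 7.707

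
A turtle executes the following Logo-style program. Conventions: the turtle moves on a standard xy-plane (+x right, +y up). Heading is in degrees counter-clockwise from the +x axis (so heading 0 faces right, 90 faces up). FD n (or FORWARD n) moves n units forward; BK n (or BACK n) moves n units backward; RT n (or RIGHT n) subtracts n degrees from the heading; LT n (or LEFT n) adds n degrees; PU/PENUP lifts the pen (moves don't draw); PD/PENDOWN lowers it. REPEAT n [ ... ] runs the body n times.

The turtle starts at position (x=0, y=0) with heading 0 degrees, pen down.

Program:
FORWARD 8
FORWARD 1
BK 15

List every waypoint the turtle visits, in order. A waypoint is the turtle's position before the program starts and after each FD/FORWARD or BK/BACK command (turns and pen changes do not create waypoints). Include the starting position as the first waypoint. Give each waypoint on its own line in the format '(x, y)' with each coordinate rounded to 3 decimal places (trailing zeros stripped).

Executing turtle program step by step:
Start: pos=(0,0), heading=0, pen down
FD 8: (0,0) -> (8,0) [heading=0, draw]
FD 1: (8,0) -> (9,0) [heading=0, draw]
BK 15: (9,0) -> (-6,0) [heading=0, draw]
Final: pos=(-6,0), heading=0, 3 segment(s) drawn
Waypoints (4 total):
(0, 0)
(8, 0)
(9, 0)
(-6, 0)

Answer: (0, 0)
(8, 0)
(9, 0)
(-6, 0)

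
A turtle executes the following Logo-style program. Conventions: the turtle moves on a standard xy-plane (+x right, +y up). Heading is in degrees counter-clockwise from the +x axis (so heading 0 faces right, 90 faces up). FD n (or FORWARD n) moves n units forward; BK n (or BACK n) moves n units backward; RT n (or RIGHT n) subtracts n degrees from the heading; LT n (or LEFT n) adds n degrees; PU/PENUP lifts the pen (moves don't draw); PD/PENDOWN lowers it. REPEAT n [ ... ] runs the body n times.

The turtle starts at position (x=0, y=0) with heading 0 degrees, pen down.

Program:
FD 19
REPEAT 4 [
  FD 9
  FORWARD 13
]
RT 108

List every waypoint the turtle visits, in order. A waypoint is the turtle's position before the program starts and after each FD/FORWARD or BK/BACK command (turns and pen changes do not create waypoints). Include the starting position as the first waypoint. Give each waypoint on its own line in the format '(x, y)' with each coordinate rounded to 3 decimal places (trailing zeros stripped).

Executing turtle program step by step:
Start: pos=(0,0), heading=0, pen down
FD 19: (0,0) -> (19,0) [heading=0, draw]
REPEAT 4 [
  -- iteration 1/4 --
  FD 9: (19,0) -> (28,0) [heading=0, draw]
  FD 13: (28,0) -> (41,0) [heading=0, draw]
  -- iteration 2/4 --
  FD 9: (41,0) -> (50,0) [heading=0, draw]
  FD 13: (50,0) -> (63,0) [heading=0, draw]
  -- iteration 3/4 --
  FD 9: (63,0) -> (72,0) [heading=0, draw]
  FD 13: (72,0) -> (85,0) [heading=0, draw]
  -- iteration 4/4 --
  FD 9: (85,0) -> (94,0) [heading=0, draw]
  FD 13: (94,0) -> (107,0) [heading=0, draw]
]
RT 108: heading 0 -> 252
Final: pos=(107,0), heading=252, 9 segment(s) drawn
Waypoints (10 total):
(0, 0)
(19, 0)
(28, 0)
(41, 0)
(50, 0)
(63, 0)
(72, 0)
(85, 0)
(94, 0)
(107, 0)

Answer: (0, 0)
(19, 0)
(28, 0)
(41, 0)
(50, 0)
(63, 0)
(72, 0)
(85, 0)
(94, 0)
(107, 0)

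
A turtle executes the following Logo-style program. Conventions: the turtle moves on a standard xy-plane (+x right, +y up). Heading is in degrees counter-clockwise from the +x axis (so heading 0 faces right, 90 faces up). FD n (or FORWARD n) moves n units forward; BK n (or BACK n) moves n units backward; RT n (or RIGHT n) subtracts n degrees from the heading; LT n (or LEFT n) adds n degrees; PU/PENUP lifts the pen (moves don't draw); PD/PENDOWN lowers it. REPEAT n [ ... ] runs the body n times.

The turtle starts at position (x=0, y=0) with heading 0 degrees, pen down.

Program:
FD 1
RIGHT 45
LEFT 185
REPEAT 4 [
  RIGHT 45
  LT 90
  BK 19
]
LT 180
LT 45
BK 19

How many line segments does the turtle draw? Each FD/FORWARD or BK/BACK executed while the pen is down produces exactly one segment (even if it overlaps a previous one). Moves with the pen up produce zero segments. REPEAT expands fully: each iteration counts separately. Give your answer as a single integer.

Executing turtle program step by step:
Start: pos=(0,0), heading=0, pen down
FD 1: (0,0) -> (1,0) [heading=0, draw]
RT 45: heading 0 -> 315
LT 185: heading 315 -> 140
REPEAT 4 [
  -- iteration 1/4 --
  RT 45: heading 140 -> 95
  LT 90: heading 95 -> 185
  BK 19: (1,0) -> (19.928,1.656) [heading=185, draw]
  -- iteration 2/4 --
  RT 45: heading 185 -> 140
  LT 90: heading 140 -> 230
  BK 19: (19.928,1.656) -> (32.141,16.211) [heading=230, draw]
  -- iteration 3/4 --
  RT 45: heading 230 -> 185
  LT 90: heading 185 -> 275
  BK 19: (32.141,16.211) -> (30.485,35.139) [heading=275, draw]
  -- iteration 4/4 --
  RT 45: heading 275 -> 230
  LT 90: heading 230 -> 320
  BK 19: (30.485,35.139) -> (15.93,47.351) [heading=320, draw]
]
LT 180: heading 320 -> 140
LT 45: heading 140 -> 185
BK 19: (15.93,47.351) -> (34.858,49.007) [heading=185, draw]
Final: pos=(34.858,49.007), heading=185, 6 segment(s) drawn
Segments drawn: 6

Answer: 6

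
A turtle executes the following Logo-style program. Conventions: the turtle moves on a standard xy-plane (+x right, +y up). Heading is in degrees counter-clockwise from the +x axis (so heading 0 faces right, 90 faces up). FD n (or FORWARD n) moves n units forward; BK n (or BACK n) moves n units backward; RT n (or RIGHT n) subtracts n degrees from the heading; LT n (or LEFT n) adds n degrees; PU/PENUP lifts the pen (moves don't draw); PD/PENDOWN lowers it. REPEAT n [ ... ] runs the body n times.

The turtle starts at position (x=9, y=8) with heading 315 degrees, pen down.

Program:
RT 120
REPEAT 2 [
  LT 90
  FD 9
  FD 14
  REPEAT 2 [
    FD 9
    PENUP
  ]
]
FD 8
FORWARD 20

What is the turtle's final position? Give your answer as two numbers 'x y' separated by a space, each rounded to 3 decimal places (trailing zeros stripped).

Executing turtle program step by step:
Start: pos=(9,8), heading=315, pen down
RT 120: heading 315 -> 195
REPEAT 2 [
  -- iteration 1/2 --
  LT 90: heading 195 -> 285
  FD 9: (9,8) -> (11.329,-0.693) [heading=285, draw]
  FD 14: (11.329,-0.693) -> (14.953,-14.216) [heading=285, draw]
  REPEAT 2 [
    -- iteration 1/2 --
    FD 9: (14.953,-14.216) -> (17.282,-22.91) [heading=285, draw]
    PU: pen up
    -- iteration 2/2 --
    FD 9: (17.282,-22.91) -> (19.612,-31.603) [heading=285, move]
    PU: pen up
  ]
  -- iteration 2/2 --
  LT 90: heading 285 -> 15
  FD 9: (19.612,-31.603) -> (28.305,-29.274) [heading=15, move]
  FD 14: (28.305,-29.274) -> (41.828,-25.65) [heading=15, move]
  REPEAT 2 [
    -- iteration 1/2 --
    FD 9: (41.828,-25.65) -> (50.521,-23.321) [heading=15, move]
    PU: pen up
    -- iteration 2/2 --
    FD 9: (50.521,-23.321) -> (59.215,-20.991) [heading=15, move]
    PU: pen up
  ]
]
FD 8: (59.215,-20.991) -> (66.942,-18.921) [heading=15, move]
FD 20: (66.942,-18.921) -> (86.26,-13.744) [heading=15, move]
Final: pos=(86.26,-13.744), heading=15, 3 segment(s) drawn

Answer: 86.26 -13.744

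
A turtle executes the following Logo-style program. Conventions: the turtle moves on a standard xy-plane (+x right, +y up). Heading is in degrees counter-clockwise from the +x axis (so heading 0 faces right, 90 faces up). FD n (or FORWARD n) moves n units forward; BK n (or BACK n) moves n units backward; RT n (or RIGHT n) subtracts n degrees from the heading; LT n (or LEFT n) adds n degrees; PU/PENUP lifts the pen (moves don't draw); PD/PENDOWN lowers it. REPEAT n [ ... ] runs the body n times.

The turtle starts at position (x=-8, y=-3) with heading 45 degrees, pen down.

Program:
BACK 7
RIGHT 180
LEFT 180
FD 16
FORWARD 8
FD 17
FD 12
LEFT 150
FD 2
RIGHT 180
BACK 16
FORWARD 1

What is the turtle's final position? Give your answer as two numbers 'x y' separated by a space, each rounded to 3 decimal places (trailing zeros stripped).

Executing turtle program step by step:
Start: pos=(-8,-3), heading=45, pen down
BK 7: (-8,-3) -> (-12.95,-7.95) [heading=45, draw]
RT 180: heading 45 -> 225
LT 180: heading 225 -> 45
FD 16: (-12.95,-7.95) -> (-1.636,3.364) [heading=45, draw]
FD 8: (-1.636,3.364) -> (4.021,9.021) [heading=45, draw]
FD 17: (4.021,9.021) -> (16.042,21.042) [heading=45, draw]
FD 12: (16.042,21.042) -> (24.527,29.527) [heading=45, draw]
LT 150: heading 45 -> 195
FD 2: (24.527,29.527) -> (22.595,29.009) [heading=195, draw]
RT 180: heading 195 -> 15
BK 16: (22.595,29.009) -> (7.14,24.868) [heading=15, draw]
FD 1: (7.14,24.868) -> (8.106,25.127) [heading=15, draw]
Final: pos=(8.106,25.127), heading=15, 8 segment(s) drawn

Answer: 8.106 25.127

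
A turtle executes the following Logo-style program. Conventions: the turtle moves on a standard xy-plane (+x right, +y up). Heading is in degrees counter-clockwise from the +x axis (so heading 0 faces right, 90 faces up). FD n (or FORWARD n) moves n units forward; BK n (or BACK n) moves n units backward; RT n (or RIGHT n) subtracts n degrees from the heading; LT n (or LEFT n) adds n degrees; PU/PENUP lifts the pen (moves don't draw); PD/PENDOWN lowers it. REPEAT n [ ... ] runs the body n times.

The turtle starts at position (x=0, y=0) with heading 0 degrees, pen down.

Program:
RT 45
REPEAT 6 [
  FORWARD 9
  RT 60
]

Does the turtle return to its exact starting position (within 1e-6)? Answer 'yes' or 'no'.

Executing turtle program step by step:
Start: pos=(0,0), heading=0, pen down
RT 45: heading 0 -> 315
REPEAT 6 [
  -- iteration 1/6 --
  FD 9: (0,0) -> (6.364,-6.364) [heading=315, draw]
  RT 60: heading 315 -> 255
  -- iteration 2/6 --
  FD 9: (6.364,-6.364) -> (4.035,-15.057) [heading=255, draw]
  RT 60: heading 255 -> 195
  -- iteration 3/6 --
  FD 9: (4.035,-15.057) -> (-4.659,-17.387) [heading=195, draw]
  RT 60: heading 195 -> 135
  -- iteration 4/6 --
  FD 9: (-4.659,-17.387) -> (-11.023,-11.023) [heading=135, draw]
  RT 60: heading 135 -> 75
  -- iteration 5/6 --
  FD 9: (-11.023,-11.023) -> (-8.693,-2.329) [heading=75, draw]
  RT 60: heading 75 -> 15
  -- iteration 6/6 --
  FD 9: (-8.693,-2.329) -> (0,0) [heading=15, draw]
  RT 60: heading 15 -> 315
]
Final: pos=(0,0), heading=315, 6 segment(s) drawn

Start position: (0, 0)
Final position: (0, 0)
Distance = 0; < 1e-6 -> CLOSED

Answer: yes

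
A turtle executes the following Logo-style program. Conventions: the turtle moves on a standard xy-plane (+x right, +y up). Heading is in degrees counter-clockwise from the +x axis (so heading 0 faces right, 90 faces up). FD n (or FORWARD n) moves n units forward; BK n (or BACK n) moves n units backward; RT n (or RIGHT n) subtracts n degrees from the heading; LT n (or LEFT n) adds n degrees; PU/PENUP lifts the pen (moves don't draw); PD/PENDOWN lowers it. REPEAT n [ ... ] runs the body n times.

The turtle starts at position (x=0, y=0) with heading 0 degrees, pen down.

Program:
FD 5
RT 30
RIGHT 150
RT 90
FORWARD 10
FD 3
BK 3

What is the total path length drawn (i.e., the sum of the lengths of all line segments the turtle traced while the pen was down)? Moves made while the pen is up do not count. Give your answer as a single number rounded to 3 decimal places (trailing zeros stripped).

Executing turtle program step by step:
Start: pos=(0,0), heading=0, pen down
FD 5: (0,0) -> (5,0) [heading=0, draw]
RT 30: heading 0 -> 330
RT 150: heading 330 -> 180
RT 90: heading 180 -> 90
FD 10: (5,0) -> (5,10) [heading=90, draw]
FD 3: (5,10) -> (5,13) [heading=90, draw]
BK 3: (5,13) -> (5,10) [heading=90, draw]
Final: pos=(5,10), heading=90, 4 segment(s) drawn

Segment lengths:
  seg 1: (0,0) -> (5,0), length = 5
  seg 2: (5,0) -> (5,10), length = 10
  seg 3: (5,10) -> (5,13), length = 3
  seg 4: (5,13) -> (5,10), length = 3
Total = 21

Answer: 21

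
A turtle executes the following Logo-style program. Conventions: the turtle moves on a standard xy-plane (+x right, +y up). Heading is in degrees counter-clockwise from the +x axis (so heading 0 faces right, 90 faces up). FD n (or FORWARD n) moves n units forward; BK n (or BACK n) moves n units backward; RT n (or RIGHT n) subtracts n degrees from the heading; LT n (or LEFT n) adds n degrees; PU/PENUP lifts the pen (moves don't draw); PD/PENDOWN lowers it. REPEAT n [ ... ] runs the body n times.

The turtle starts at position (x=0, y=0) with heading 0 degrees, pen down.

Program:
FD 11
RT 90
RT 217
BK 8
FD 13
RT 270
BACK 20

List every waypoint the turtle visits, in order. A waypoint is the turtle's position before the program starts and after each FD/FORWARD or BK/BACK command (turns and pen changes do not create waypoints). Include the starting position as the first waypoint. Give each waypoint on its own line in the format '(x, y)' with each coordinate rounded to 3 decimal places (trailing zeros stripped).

Answer: (0, 0)
(11, 0)
(6.185, -6.389)
(14.009, 3.993)
(29.982, -8.043)

Derivation:
Executing turtle program step by step:
Start: pos=(0,0), heading=0, pen down
FD 11: (0,0) -> (11,0) [heading=0, draw]
RT 90: heading 0 -> 270
RT 217: heading 270 -> 53
BK 8: (11,0) -> (6.185,-6.389) [heading=53, draw]
FD 13: (6.185,-6.389) -> (14.009,3.993) [heading=53, draw]
RT 270: heading 53 -> 143
BK 20: (14.009,3.993) -> (29.982,-8.043) [heading=143, draw]
Final: pos=(29.982,-8.043), heading=143, 4 segment(s) drawn
Waypoints (5 total):
(0, 0)
(11, 0)
(6.185, -6.389)
(14.009, 3.993)
(29.982, -8.043)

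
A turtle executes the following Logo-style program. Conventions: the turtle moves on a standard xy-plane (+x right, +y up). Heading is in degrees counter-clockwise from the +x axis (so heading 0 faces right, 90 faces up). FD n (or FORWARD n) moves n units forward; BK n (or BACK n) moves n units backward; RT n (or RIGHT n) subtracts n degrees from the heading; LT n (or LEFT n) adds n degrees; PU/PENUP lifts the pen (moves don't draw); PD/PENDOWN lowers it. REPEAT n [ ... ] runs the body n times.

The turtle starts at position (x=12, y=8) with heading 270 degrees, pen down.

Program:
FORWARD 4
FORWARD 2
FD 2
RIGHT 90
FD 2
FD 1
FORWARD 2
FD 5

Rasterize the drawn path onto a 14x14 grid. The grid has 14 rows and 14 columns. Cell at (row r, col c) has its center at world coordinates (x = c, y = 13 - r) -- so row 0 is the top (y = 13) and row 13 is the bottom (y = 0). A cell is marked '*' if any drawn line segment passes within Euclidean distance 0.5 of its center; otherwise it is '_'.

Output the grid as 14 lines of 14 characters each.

Answer: ______________
______________
______________
______________
______________
____________*_
____________*_
____________*_
____________*_
____________*_
____________*_
____________*_
____________*_
__***********_

Derivation:
Segment 0: (12,8) -> (12,4)
Segment 1: (12,4) -> (12,2)
Segment 2: (12,2) -> (12,0)
Segment 3: (12,0) -> (10,0)
Segment 4: (10,0) -> (9,0)
Segment 5: (9,0) -> (7,0)
Segment 6: (7,0) -> (2,0)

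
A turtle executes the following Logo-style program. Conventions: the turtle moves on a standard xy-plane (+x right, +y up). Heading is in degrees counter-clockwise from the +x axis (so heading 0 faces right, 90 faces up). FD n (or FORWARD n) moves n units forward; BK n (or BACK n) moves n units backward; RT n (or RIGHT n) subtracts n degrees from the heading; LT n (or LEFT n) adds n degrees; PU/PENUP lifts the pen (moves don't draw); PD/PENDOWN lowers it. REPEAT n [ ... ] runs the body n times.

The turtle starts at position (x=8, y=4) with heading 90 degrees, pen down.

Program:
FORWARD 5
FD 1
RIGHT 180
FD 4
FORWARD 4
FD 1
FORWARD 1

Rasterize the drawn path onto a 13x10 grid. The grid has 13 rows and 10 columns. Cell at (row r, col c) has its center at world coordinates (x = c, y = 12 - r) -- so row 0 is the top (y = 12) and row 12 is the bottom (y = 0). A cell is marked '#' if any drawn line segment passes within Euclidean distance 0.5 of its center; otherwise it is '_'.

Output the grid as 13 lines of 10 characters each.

Answer: __________
__________
________#_
________#_
________#_
________#_
________#_
________#_
________#_
________#_
________#_
________#_
________#_

Derivation:
Segment 0: (8,4) -> (8,9)
Segment 1: (8,9) -> (8,10)
Segment 2: (8,10) -> (8,6)
Segment 3: (8,6) -> (8,2)
Segment 4: (8,2) -> (8,1)
Segment 5: (8,1) -> (8,0)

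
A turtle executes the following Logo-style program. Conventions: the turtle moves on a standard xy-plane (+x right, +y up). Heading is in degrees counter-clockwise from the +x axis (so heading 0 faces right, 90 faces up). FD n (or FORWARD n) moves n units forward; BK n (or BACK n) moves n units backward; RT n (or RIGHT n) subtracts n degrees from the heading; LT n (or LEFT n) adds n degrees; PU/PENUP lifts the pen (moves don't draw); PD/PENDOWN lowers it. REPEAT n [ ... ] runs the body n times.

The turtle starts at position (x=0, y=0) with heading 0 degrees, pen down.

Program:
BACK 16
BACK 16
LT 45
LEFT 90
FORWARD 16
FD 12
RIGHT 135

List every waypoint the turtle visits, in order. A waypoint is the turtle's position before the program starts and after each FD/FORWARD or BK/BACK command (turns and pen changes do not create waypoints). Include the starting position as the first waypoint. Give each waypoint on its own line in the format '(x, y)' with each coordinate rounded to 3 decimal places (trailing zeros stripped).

Executing turtle program step by step:
Start: pos=(0,0), heading=0, pen down
BK 16: (0,0) -> (-16,0) [heading=0, draw]
BK 16: (-16,0) -> (-32,0) [heading=0, draw]
LT 45: heading 0 -> 45
LT 90: heading 45 -> 135
FD 16: (-32,0) -> (-43.314,11.314) [heading=135, draw]
FD 12: (-43.314,11.314) -> (-51.799,19.799) [heading=135, draw]
RT 135: heading 135 -> 0
Final: pos=(-51.799,19.799), heading=0, 4 segment(s) drawn
Waypoints (5 total):
(0, 0)
(-16, 0)
(-32, 0)
(-43.314, 11.314)
(-51.799, 19.799)

Answer: (0, 0)
(-16, 0)
(-32, 0)
(-43.314, 11.314)
(-51.799, 19.799)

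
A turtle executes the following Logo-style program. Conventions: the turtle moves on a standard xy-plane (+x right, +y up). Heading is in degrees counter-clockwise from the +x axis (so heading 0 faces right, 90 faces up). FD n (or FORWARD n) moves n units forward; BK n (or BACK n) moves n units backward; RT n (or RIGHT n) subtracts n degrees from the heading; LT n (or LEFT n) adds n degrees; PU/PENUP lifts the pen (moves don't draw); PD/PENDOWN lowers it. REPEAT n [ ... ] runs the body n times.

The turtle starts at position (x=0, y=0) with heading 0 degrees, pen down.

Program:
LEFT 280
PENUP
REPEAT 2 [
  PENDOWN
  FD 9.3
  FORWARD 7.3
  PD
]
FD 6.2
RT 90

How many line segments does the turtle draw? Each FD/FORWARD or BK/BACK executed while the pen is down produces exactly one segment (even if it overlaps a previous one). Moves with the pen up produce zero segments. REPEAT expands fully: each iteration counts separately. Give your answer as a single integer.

Executing turtle program step by step:
Start: pos=(0,0), heading=0, pen down
LT 280: heading 0 -> 280
PU: pen up
REPEAT 2 [
  -- iteration 1/2 --
  PD: pen down
  FD 9.3: (0,0) -> (1.615,-9.159) [heading=280, draw]
  FD 7.3: (1.615,-9.159) -> (2.883,-16.348) [heading=280, draw]
  PD: pen down
  -- iteration 2/2 --
  PD: pen down
  FD 9.3: (2.883,-16.348) -> (4.497,-25.507) [heading=280, draw]
  FD 7.3: (4.497,-25.507) -> (5.765,-32.696) [heading=280, draw]
  PD: pen down
]
FD 6.2: (5.765,-32.696) -> (6.842,-38.801) [heading=280, draw]
RT 90: heading 280 -> 190
Final: pos=(6.842,-38.801), heading=190, 5 segment(s) drawn
Segments drawn: 5

Answer: 5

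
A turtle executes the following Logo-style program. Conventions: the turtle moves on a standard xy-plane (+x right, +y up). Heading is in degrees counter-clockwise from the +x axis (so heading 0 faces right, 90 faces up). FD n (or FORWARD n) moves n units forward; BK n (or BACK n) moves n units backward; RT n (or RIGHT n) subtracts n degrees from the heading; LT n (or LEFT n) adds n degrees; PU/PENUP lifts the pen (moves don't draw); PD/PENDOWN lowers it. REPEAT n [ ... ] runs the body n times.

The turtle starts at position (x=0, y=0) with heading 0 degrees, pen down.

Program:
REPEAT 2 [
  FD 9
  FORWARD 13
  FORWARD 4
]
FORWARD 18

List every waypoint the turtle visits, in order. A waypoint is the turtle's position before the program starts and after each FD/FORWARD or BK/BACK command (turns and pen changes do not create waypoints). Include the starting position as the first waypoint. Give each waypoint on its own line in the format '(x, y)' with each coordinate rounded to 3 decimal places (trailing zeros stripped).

Answer: (0, 0)
(9, 0)
(22, 0)
(26, 0)
(35, 0)
(48, 0)
(52, 0)
(70, 0)

Derivation:
Executing turtle program step by step:
Start: pos=(0,0), heading=0, pen down
REPEAT 2 [
  -- iteration 1/2 --
  FD 9: (0,0) -> (9,0) [heading=0, draw]
  FD 13: (9,0) -> (22,0) [heading=0, draw]
  FD 4: (22,0) -> (26,0) [heading=0, draw]
  -- iteration 2/2 --
  FD 9: (26,0) -> (35,0) [heading=0, draw]
  FD 13: (35,0) -> (48,0) [heading=0, draw]
  FD 4: (48,0) -> (52,0) [heading=0, draw]
]
FD 18: (52,0) -> (70,0) [heading=0, draw]
Final: pos=(70,0), heading=0, 7 segment(s) drawn
Waypoints (8 total):
(0, 0)
(9, 0)
(22, 0)
(26, 0)
(35, 0)
(48, 0)
(52, 0)
(70, 0)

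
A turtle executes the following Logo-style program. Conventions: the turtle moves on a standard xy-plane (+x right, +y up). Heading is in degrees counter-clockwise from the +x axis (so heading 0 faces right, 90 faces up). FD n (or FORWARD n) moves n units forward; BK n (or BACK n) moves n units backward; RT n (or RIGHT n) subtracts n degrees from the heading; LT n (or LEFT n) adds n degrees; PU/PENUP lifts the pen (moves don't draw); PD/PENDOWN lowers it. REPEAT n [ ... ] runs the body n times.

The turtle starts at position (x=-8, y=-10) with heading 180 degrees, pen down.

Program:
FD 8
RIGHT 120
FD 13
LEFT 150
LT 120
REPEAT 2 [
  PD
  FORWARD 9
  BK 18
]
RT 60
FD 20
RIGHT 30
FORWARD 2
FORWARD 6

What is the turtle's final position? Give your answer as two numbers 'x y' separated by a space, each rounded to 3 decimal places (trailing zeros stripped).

Answer: -29.088 -16.67

Derivation:
Executing turtle program step by step:
Start: pos=(-8,-10), heading=180, pen down
FD 8: (-8,-10) -> (-16,-10) [heading=180, draw]
RT 120: heading 180 -> 60
FD 13: (-16,-10) -> (-9.5,1.258) [heading=60, draw]
LT 150: heading 60 -> 210
LT 120: heading 210 -> 330
REPEAT 2 [
  -- iteration 1/2 --
  PD: pen down
  FD 9: (-9.5,1.258) -> (-1.706,-3.242) [heading=330, draw]
  BK 18: (-1.706,-3.242) -> (-17.294,5.758) [heading=330, draw]
  -- iteration 2/2 --
  PD: pen down
  FD 9: (-17.294,5.758) -> (-9.5,1.258) [heading=330, draw]
  BK 18: (-9.5,1.258) -> (-25.088,10.258) [heading=330, draw]
]
RT 60: heading 330 -> 270
FD 20: (-25.088,10.258) -> (-25.088,-9.742) [heading=270, draw]
RT 30: heading 270 -> 240
FD 2: (-25.088,-9.742) -> (-26.088,-11.474) [heading=240, draw]
FD 6: (-26.088,-11.474) -> (-29.088,-16.67) [heading=240, draw]
Final: pos=(-29.088,-16.67), heading=240, 9 segment(s) drawn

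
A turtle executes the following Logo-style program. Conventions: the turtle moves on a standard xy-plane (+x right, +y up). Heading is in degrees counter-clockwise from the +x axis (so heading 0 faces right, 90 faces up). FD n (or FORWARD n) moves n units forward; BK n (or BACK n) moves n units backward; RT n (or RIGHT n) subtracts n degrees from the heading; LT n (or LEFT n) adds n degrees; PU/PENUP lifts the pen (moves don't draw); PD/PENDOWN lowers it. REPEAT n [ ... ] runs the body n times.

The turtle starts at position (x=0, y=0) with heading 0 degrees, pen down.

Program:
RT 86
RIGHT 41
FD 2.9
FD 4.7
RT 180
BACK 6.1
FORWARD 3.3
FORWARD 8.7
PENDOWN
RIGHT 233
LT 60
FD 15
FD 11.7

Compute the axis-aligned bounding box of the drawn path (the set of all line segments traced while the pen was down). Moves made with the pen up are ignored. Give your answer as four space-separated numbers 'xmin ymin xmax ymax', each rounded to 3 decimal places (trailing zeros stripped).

Answer: -14.373 -24.481 0 0

Derivation:
Executing turtle program step by step:
Start: pos=(0,0), heading=0, pen down
RT 86: heading 0 -> 274
RT 41: heading 274 -> 233
FD 2.9: (0,0) -> (-1.745,-2.316) [heading=233, draw]
FD 4.7: (-1.745,-2.316) -> (-4.574,-6.07) [heading=233, draw]
RT 180: heading 233 -> 53
BK 6.1: (-4.574,-6.07) -> (-8.245,-10.941) [heading=53, draw]
FD 3.3: (-8.245,-10.941) -> (-6.259,-8.306) [heading=53, draw]
FD 8.7: (-6.259,-8.306) -> (-1.023,-1.358) [heading=53, draw]
PD: pen down
RT 233: heading 53 -> 180
LT 60: heading 180 -> 240
FD 15: (-1.023,-1.358) -> (-8.523,-14.348) [heading=240, draw]
FD 11.7: (-8.523,-14.348) -> (-14.373,-24.481) [heading=240, draw]
Final: pos=(-14.373,-24.481), heading=240, 7 segment(s) drawn

Segment endpoints: x in {-14.373, -8.523, -8.245, -6.259, -4.574, -1.745, -1.023, 0}, y in {-24.481, -14.348, -10.941, -8.306, -6.07, -2.316, -1.358, 0}
xmin=-14.373, ymin=-24.481, xmax=0, ymax=0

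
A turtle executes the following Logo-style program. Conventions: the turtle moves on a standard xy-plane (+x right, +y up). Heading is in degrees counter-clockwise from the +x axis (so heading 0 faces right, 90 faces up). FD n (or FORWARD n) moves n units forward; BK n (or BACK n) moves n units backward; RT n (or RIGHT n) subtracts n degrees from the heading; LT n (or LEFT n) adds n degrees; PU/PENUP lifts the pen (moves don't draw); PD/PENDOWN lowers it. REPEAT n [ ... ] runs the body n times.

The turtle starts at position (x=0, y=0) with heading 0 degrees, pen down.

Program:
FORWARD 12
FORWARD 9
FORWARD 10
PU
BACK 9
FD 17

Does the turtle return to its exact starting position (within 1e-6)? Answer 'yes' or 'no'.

Answer: no

Derivation:
Executing turtle program step by step:
Start: pos=(0,0), heading=0, pen down
FD 12: (0,0) -> (12,0) [heading=0, draw]
FD 9: (12,0) -> (21,0) [heading=0, draw]
FD 10: (21,0) -> (31,0) [heading=0, draw]
PU: pen up
BK 9: (31,0) -> (22,0) [heading=0, move]
FD 17: (22,0) -> (39,0) [heading=0, move]
Final: pos=(39,0), heading=0, 3 segment(s) drawn

Start position: (0, 0)
Final position: (39, 0)
Distance = 39; >= 1e-6 -> NOT closed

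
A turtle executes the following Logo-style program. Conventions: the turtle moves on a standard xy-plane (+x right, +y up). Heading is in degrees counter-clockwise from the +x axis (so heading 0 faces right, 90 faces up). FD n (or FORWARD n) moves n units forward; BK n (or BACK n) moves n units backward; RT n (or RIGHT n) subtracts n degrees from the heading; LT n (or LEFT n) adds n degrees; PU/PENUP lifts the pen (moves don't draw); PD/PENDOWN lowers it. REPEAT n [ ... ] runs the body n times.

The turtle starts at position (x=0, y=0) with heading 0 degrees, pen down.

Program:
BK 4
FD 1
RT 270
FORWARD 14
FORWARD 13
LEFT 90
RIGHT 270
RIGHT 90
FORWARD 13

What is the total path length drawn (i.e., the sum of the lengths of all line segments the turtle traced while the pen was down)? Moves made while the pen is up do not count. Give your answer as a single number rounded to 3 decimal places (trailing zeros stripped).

Executing turtle program step by step:
Start: pos=(0,0), heading=0, pen down
BK 4: (0,0) -> (-4,0) [heading=0, draw]
FD 1: (-4,0) -> (-3,0) [heading=0, draw]
RT 270: heading 0 -> 90
FD 14: (-3,0) -> (-3,14) [heading=90, draw]
FD 13: (-3,14) -> (-3,27) [heading=90, draw]
LT 90: heading 90 -> 180
RT 270: heading 180 -> 270
RT 90: heading 270 -> 180
FD 13: (-3,27) -> (-16,27) [heading=180, draw]
Final: pos=(-16,27), heading=180, 5 segment(s) drawn

Segment lengths:
  seg 1: (0,0) -> (-4,0), length = 4
  seg 2: (-4,0) -> (-3,0), length = 1
  seg 3: (-3,0) -> (-3,14), length = 14
  seg 4: (-3,14) -> (-3,27), length = 13
  seg 5: (-3,27) -> (-16,27), length = 13
Total = 45

Answer: 45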